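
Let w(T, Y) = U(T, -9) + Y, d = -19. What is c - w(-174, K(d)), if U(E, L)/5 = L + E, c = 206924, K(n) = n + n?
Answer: 207877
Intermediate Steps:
K(n) = 2*n
U(E, L) = 5*E + 5*L (U(E, L) = 5*(L + E) = 5*(E + L) = 5*E + 5*L)
w(T, Y) = -45 + Y + 5*T (w(T, Y) = (5*T + 5*(-9)) + Y = (5*T - 45) + Y = (-45 + 5*T) + Y = -45 + Y + 5*T)
c - w(-174, K(d)) = 206924 - (-45 + 2*(-19) + 5*(-174)) = 206924 - (-45 - 38 - 870) = 206924 - 1*(-953) = 206924 + 953 = 207877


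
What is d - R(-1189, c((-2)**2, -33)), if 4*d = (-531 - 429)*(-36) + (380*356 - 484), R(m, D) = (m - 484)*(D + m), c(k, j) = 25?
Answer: -1905033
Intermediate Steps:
R(m, D) = (-484 + m)*(D + m)
d = 42339 (d = ((-531 - 429)*(-36) + (380*356 - 484))/4 = (-960*(-36) + (135280 - 484))/4 = (34560 + 134796)/4 = (1/4)*169356 = 42339)
d - R(-1189, c((-2)**2, -33)) = 42339 - ((-1189)**2 - 484*25 - 484*(-1189) + 25*(-1189)) = 42339 - (1413721 - 12100 + 575476 - 29725) = 42339 - 1*1947372 = 42339 - 1947372 = -1905033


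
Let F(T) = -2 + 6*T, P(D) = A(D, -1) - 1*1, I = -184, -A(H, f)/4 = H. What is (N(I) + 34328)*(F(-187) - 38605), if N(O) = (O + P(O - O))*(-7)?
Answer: -1415266167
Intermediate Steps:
A(H, f) = -4*H
P(D) = -1 - 4*D (P(D) = -4*D - 1*1 = -4*D - 1 = -1 - 4*D)
N(O) = 7 - 7*O (N(O) = (O + (-1 - 4*(O - O)))*(-7) = (O + (-1 - 4*0))*(-7) = (O + (-1 + 0))*(-7) = (O - 1)*(-7) = (-1 + O)*(-7) = 7 - 7*O)
(N(I) + 34328)*(F(-187) - 38605) = ((7 - 7*(-184)) + 34328)*((-2 + 6*(-187)) - 38605) = ((7 + 1288) + 34328)*((-2 - 1122) - 38605) = (1295 + 34328)*(-1124 - 38605) = 35623*(-39729) = -1415266167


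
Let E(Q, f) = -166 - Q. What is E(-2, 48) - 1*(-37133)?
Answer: 36969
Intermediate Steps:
E(-2, 48) - 1*(-37133) = (-166 - 1*(-2)) - 1*(-37133) = (-166 + 2) + 37133 = -164 + 37133 = 36969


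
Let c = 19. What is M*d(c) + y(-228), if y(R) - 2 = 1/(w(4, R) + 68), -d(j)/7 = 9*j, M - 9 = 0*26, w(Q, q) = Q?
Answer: -775511/72 ≈ -10771.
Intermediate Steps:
M = 9 (M = 9 + 0*26 = 9 + 0 = 9)
d(j) = -63*j
y(R) = 145/72 (y(R) = 2 + 1/(4 + 68) = 2 + 1/72 = 145/72)
M*d(c) + y(-228) = 9*(-63*19) + 145/72 = 9*(-1197) + 145/72 = -10773 + 145/72 = -775511/72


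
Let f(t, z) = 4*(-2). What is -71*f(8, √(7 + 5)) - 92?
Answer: 476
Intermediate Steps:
f(t, z) = -8
-71*f(8, √(7 + 5)) - 92 = -71*(-8) - 92 = 568 - 92 = 476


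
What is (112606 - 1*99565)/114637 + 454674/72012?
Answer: 8843595305/1375873274 ≈ 6.4276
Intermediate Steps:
(112606 - 1*99565)/114637 + 454674/72012 = (112606 - 99565)*(1/114637) + 454674*(1/72012) = 13041*(1/114637) + 75779/12002 = 13041/114637 + 75779/12002 = 8843595305/1375873274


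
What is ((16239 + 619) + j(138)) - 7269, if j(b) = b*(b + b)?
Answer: 47677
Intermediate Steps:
j(b) = 2*b**2 (j(b) = b*(2*b) = 2*b**2)
((16239 + 619) + j(138)) - 7269 = ((16239 + 619) + 2*138**2) - 7269 = (16858 + 2*19044) - 7269 = (16858 + 38088) - 7269 = 54946 - 7269 = 47677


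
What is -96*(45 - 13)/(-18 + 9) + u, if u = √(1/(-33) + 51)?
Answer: 1024/3 + 29*√66/33 ≈ 348.47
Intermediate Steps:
u = 29*√66/33 (u = √(-1/33 + 51) = √(1682/33) = 29*√66/33 ≈ 7.1393)
-96*(45 - 13)/(-18 + 9) + u = -96*(45 - 13)/(-18 + 9) + 29*√66/33 = -3072/(-9) + 29*√66/33 = -3072*(-1)/9 + 29*√66/33 = -96*(-32/9) + 29*√66/33 = 1024/3 + 29*√66/33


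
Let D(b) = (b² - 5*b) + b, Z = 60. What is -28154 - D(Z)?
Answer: -31514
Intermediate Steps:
D(b) = b² - 4*b
-28154 - D(Z) = -28154 - 60*(-4 + 60) = -28154 - 60*56 = -28154 - 1*3360 = -28154 - 3360 = -31514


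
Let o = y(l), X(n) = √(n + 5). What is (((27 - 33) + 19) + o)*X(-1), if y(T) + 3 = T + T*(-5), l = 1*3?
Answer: -4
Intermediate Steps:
l = 3
X(n) = √(5 + n)
y(T) = -3 - 4*T (y(T) = -3 + (T + T*(-5)) = -3 + (T - 5*T) = -3 - 4*T)
o = -15 (o = -3 - 4*3 = -3 - 12 = -15)
(((27 - 33) + 19) + o)*X(-1) = (((27 - 33) + 19) - 15)*√(5 - 1) = ((-6 + 19) - 15)*√4 = (13 - 15)*2 = -2*2 = -4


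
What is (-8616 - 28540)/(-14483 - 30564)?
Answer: 37156/45047 ≈ 0.82483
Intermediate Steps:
(-8616 - 28540)/(-14483 - 30564) = -37156/(-45047) = -37156*(-1/45047) = 37156/45047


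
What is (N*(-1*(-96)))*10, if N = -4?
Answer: -3840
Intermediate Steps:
(N*(-1*(-96)))*10 = -(-4)*(-96)*10 = -4*96*10 = -384*10 = -3840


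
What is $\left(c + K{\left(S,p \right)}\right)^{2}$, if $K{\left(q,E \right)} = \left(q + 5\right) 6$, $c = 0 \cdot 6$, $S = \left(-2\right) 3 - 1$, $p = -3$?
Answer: $144$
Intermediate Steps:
$S = -7$ ($S = -6 - 1 = -7$)
$c = 0$
$K{\left(q,E \right)} = 30 + 6 q$ ($K{\left(q,E \right)} = \left(5 + q\right) 6 = 30 + 6 q$)
$\left(c + K{\left(S,p \right)}\right)^{2} = \left(0 + \left(30 + 6 \left(-7\right)\right)\right)^{2} = \left(0 + \left(30 - 42\right)\right)^{2} = \left(0 - 12\right)^{2} = \left(-12\right)^{2} = 144$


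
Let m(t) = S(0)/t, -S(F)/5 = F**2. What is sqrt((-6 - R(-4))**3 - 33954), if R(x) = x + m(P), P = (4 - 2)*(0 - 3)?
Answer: I*sqrt(33962) ≈ 184.29*I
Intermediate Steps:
S(F) = -5*F**2
P = -6 (P = 2*(-3) = -6)
m(t) = 0 (m(t) = (-5*0**2)/t = (-5*0)/t = 0/t = 0)
R(x) = x (R(x) = x + 0 = x)
sqrt((-6 - R(-4))**3 - 33954) = sqrt((-6 - 1*(-4))**3 - 33954) = sqrt((-6 + 4)**3 - 33954) = sqrt((-2)**3 - 33954) = sqrt(-8 - 33954) = sqrt(-33962) = I*sqrt(33962)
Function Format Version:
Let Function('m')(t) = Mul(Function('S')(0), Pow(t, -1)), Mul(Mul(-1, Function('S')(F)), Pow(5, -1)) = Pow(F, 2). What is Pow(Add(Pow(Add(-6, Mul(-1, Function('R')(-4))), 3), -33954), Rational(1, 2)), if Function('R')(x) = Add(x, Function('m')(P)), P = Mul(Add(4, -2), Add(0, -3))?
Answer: Mul(I, Pow(33962, Rational(1, 2))) ≈ Mul(184.29, I)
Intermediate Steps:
Function('S')(F) = Mul(-5, Pow(F, 2))
P = -6 (P = Mul(2, -3) = -6)
Function('m')(t) = 0 (Function('m')(t) = Mul(Mul(-5, Pow(0, 2)), Pow(t, -1)) = Mul(Mul(-5, 0), Pow(t, -1)) = Mul(0, Pow(t, -1)) = 0)
Function('R')(x) = x (Function('R')(x) = Add(x, 0) = x)
Pow(Add(Pow(Add(-6, Mul(-1, Function('R')(-4))), 3), -33954), Rational(1, 2)) = Pow(Add(Pow(Add(-6, Mul(-1, -4)), 3), -33954), Rational(1, 2)) = Pow(Add(Pow(Add(-6, 4), 3), -33954), Rational(1, 2)) = Pow(Add(Pow(-2, 3), -33954), Rational(1, 2)) = Pow(Add(-8, -33954), Rational(1, 2)) = Pow(-33962, Rational(1, 2)) = Mul(I, Pow(33962, Rational(1, 2)))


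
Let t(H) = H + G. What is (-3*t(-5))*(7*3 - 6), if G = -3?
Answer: 360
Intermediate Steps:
t(H) = -3 + H (t(H) = H - 3 = -3 + H)
(-3*t(-5))*(7*3 - 6) = (-3*(-3 - 5))*(7*3 - 6) = (-3*(-8))*(21 - 6) = 24*15 = 360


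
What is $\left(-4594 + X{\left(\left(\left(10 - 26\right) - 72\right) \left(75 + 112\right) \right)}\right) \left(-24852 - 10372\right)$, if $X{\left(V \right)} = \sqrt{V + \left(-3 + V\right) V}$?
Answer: $161819056 - 1549856 \sqrt{139893} \approx -4.1786 \cdot 10^{8}$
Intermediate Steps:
$X{\left(V \right)} = \sqrt{V + V \left(-3 + V\right)}$
$\left(-4594 + X{\left(\left(\left(10 - 26\right) - 72\right) \left(75 + 112\right) \right)}\right) \left(-24852 - 10372\right) = \left(-4594 + \sqrt{\left(\left(10 - 26\right) - 72\right) \left(75 + 112\right) \left(-2 + \left(\left(10 - 26\right) - 72\right) \left(75 + 112\right)\right)}\right) \left(-24852 - 10372\right) = \left(-4594 + \sqrt{\left(\left(10 - 26\right) - 72\right) 187 \left(-2 + \left(\left(10 - 26\right) - 72\right) 187\right)}\right) \left(-35224\right) = \left(-4594 + \sqrt{\left(-16 - 72\right) 187 \left(-2 + \left(-16 - 72\right) 187\right)}\right) \left(-35224\right) = \left(-4594 + \sqrt{\left(-88\right) 187 \left(-2 - 16456\right)}\right) \left(-35224\right) = \left(-4594 + \sqrt{- 16456 \left(-2 - 16456\right)}\right) \left(-35224\right) = \left(-4594 + \sqrt{\left(-16456\right) \left(-16458\right)}\right) \left(-35224\right) = \left(-4594 + \sqrt{270832848}\right) \left(-35224\right) = \left(-4594 + 44 \sqrt{139893}\right) \left(-35224\right) = 161819056 - 1549856 \sqrt{139893}$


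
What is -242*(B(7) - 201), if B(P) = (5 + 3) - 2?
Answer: 47190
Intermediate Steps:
B(P) = 6 (B(P) = 8 - 2 = 6)
-242*(B(7) - 201) = -242*(6 - 201) = -242*(-195) = 47190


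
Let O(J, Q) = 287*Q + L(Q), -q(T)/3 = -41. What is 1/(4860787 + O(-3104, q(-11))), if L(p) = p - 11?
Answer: 1/4896200 ≈ 2.0424e-7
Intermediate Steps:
q(T) = 123 (q(T) = -3*(-41) = 123)
L(p) = -11 + p
O(J, Q) = -11 + 288*Q (O(J, Q) = 287*Q + (-11 + Q) = -11 + 288*Q)
1/(4860787 + O(-3104, q(-11))) = 1/(4860787 + (-11 + 288*123)) = 1/(4860787 + (-11 + 35424)) = 1/(4860787 + 35413) = 1/4896200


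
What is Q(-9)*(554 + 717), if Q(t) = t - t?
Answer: 0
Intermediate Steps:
Q(t) = 0
Q(-9)*(554 + 717) = 0*(554 + 717) = 0*1271 = 0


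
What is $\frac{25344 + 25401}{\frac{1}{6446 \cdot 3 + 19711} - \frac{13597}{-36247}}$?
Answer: $\frac{14364986986347}{106197100} \approx 1.3527 \cdot 10^{5}$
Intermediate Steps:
$\frac{25344 + 25401}{\frac{1}{6446 \cdot 3 + 19711} - \frac{13597}{-36247}} = \frac{50745}{\frac{1}{19338 + 19711} - - \frac{13597}{36247}} = \frac{50745}{\frac{1}{39049} + \frac{13597}{36247}} = \frac{50745}{\frac{530985500}{1415409103}} = 50745 \cdot \frac{1415409103}{530985500} = \frac{14364986986347}{106197100}$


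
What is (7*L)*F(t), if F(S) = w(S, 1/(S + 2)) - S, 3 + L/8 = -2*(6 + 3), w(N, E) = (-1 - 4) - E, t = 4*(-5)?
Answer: -53116/3 ≈ -17705.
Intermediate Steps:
t = -20
w(N, E) = -5 - E
L = -168 (L = -24 + 8*(-2*(6 + 3)) = -24 + 8*(-2*9) = -24 + 8*(-18) = -24 - 144 = -168)
F(S) = -5 - S - 1/(2 + S) (F(S) = (-5 - 1/(S + 2)) - S = (-5 - 1/(2 + S)) - S = -5 - S - 1/(2 + S))
(7*L)*F(t) = (7*(-168))*((-1 + (-5 - 1*(-20))*(2 - 20))/(2 - 20)) = -1176*(-1 + (-5 + 20)*(-18))/(-18) = -(-196)*(-1 + 15*(-18))/3 = -(-196)*(-1 - 270)/3 = -(-196)*(-271)/3 = -1176*271/18 = -53116/3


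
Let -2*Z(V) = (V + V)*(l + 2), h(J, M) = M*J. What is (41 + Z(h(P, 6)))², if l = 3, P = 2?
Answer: 361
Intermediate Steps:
h(J, M) = J*M
Z(V) = -5*V (Z(V) = -(V + V)*(3 + 2)/2 = -2*V*5/2 = -5*V)
(41 + Z(h(P, 6)))² = (41 - 10*6)² = (41 - 5*12)² = (41 - 60)² = (-19)² = 361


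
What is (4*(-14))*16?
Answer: -896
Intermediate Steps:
(4*(-14))*16 = -56*16 = -896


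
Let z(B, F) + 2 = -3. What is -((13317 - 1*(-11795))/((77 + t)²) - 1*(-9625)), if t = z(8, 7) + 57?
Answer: -3725459/387 ≈ -9626.5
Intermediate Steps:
z(B, F) = -5 (z(B, F) = -2 - 3 = -5)
t = 52 (t = -5 + 57 = 52)
-((13317 - 1*(-11795))/((77 + t)²) - 1*(-9625)) = -((13317 - 1*(-11795))/((77 + 52)²) - 1*(-9625)) = -((13317 + 11795)/(129²) + 9625) = -(25112/16641 + 9625) = -(25112*(1/16641) + 9625) = -(584/387 + 9625) = -1*3725459/387 = -3725459/387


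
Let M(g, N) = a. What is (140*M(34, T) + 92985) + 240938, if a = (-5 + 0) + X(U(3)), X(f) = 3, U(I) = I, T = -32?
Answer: 333643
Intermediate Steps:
a = -2 (a = (-5 + 0) + 3 = -5 + 3 = -2)
M(g, N) = -2
(140*M(34, T) + 92985) + 240938 = (140*(-2) + 92985) + 240938 = (-280 + 92985) + 240938 = 92705 + 240938 = 333643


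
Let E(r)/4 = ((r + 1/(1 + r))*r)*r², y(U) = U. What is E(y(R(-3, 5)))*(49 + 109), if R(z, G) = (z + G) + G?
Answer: 1544529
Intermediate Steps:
R(z, G) = z + 2*G (R(z, G) = (G + z) + G = z + 2*G)
E(r) = 4*r³*(r + 1/(1 + r)) (E(r) = 4*(((r + 1/(1 + r))*r)*r²) = 4*((r*(r + 1/(1 + r)))*r²) = 4*(r³*(r + 1/(1 + r))) = 4*r³*(r + 1/(1 + r)))
E(y(R(-3, 5)))*(49 + 109) = (4*(-3 + 2*5)³*(1 + (-3 + 2*5) + (-3 + 2*5)²)/(1 + (-3 + 2*5)))*(49 + 109) = (4*(-3 + 10)³*(1 + (-3 + 10) + (-3 + 10)²)/(1 + (-3 + 10)))*158 = (4*7³*(1 + 7 + 7²)/(1 + 7))*158 = (4*343*(1 + 7 + 49)/8)*158 = (4*343*(⅛)*57)*158 = (19551/2)*158 = 1544529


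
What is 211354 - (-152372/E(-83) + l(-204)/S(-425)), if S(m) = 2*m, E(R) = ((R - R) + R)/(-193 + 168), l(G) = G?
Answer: 533791552/2075 ≈ 2.5725e+5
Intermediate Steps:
E(R) = -R/25 (E(R) = (0 + R)/(-25) = R*(-1/25) = -R/25)
211354 - (-152372/E(-83) + l(-204)/S(-425)) = 211354 - (-152372/((-1/25*(-83))) - 204/(2*(-425))) = 211354 - (-152372/83/25 - 204/(-850)) = 211354 - (-152372*25/83 - 204*(-1/850)) = 211354 - (-3809300/83 + 6/25) = 211354 - 1*(-95232002/2075) = 211354 + 95232002/2075 = 533791552/2075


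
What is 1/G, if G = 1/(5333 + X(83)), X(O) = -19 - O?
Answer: 5231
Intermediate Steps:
G = 1/5231 (G = 1/(5333 + (-19 - 1*83)) = 1/(5333 + (-19 - 83)) = 1/(5333 - 102) = 1/5231 ≈ 0.00019117)
1/G = 1/(1/5231) = 5231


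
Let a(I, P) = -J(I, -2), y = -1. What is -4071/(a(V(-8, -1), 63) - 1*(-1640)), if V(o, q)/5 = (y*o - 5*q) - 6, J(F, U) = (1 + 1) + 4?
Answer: -4071/1634 ≈ -2.4914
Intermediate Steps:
J(F, U) = 6 (J(F, U) = 2 + 4 = 6)
V(o, q) = -30 - 25*q - 5*o (V(o, q) = 5*((-o - 5*q) - 6) = 5*(-6 - o - 5*q) = -30 - 25*q - 5*o)
a(I, P) = -6 (a(I, P) = -1*6 = -6)
-4071/(a(V(-8, -1), 63) - 1*(-1640)) = -4071/(-6 - 1*(-1640)) = -4071/(-6 + 1640) = -4071/1634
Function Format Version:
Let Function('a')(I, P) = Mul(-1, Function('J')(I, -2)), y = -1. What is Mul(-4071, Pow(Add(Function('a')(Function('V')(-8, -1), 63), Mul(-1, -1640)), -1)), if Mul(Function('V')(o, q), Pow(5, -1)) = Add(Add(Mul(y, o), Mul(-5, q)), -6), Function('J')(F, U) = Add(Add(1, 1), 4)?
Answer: Rational(-4071, 1634) ≈ -2.4914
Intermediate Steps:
Function('J')(F, U) = 6 (Function('J')(F, U) = Add(2, 4) = 6)
Function('V')(o, q) = Add(-30, Mul(-25, q), Mul(-5, o)) (Function('V')(o, q) = Mul(5, Add(Add(Mul(-1, o), Mul(-5, q)), -6)) = Mul(5, Add(-6, Mul(-1, o), Mul(-5, q))) = Add(-30, Mul(-25, q), Mul(-5, o)))
Function('a')(I, P) = -6 (Function('a')(I, P) = Mul(-1, 6) = -6)
Mul(-4071, Pow(Add(Function('a')(Function('V')(-8, -1), 63), Mul(-1, -1640)), -1)) = Mul(-4071, Pow(Add(-6, Mul(-1, -1640)), -1)) = Mul(-4071, Pow(Add(-6, 1640), -1)) = Mul(-4071, Pow(1634, -1)) = Mul(-4071, Rational(1, 1634)) = Rational(-4071, 1634)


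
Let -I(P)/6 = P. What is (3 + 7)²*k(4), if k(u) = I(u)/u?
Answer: -600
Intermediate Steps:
I(P) = -6*P
k(u) = -6 (k(u) = (-6*u)/u = -6)
(3 + 7)²*k(4) = (3 + 7)²*(-6) = 10²*(-6) = 100*(-6) = -600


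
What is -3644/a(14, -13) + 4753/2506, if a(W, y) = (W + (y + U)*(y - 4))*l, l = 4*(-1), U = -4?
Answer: 531875/108474 ≈ 4.9033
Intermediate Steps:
l = -4
a(W, y) = -4*W - 4*(-4 + y)² (a(W, y) = (W + (y - 4)*(y - 4))*(-4) = (W + (-4 + y)*(-4 + y))*(-4) = (W + (-4 + y)²)*(-4) = -4*W - 4*(-4 + y)²)
-3644/a(14, -13) + 4753/2506 = -3644/(-64 - 4*14 - 4*(-13)² + 32*(-13)) + 4753/2506 = -3644/(-64 - 56 - 4*169 - 416) + 4753*(1/2506) = -3644/(-64 - 56 - 676 - 416) + 679/358 = -3644/(-1212) + 679/358 = -3644*(-1/1212) + 679/358 = 911/303 + 679/358 = 531875/108474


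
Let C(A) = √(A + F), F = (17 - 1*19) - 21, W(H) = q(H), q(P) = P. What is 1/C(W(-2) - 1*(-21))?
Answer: -I/2 ≈ -0.5*I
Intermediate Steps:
W(H) = H
F = -23 (F = (17 - 19) - 21 = -2 - 21 = -23)
C(A) = √(-23 + A) (C(A) = √(A - 23) = √(-23 + A))
1/C(W(-2) - 1*(-21)) = 1/(√(-23 + (-2 - 1*(-21)))) = 1/(√(-23 + (-2 + 21))) = 1/(√(-23 + 19)) = 1/(√(-4)) = 1/(2*I) = -I/2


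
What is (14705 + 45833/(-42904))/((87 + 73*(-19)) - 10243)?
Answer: -630857487/495240872 ≈ -1.2738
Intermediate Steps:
(14705 + 45833/(-42904))/((87 + 73*(-19)) - 10243) = (14705 + 45833*(-1/42904))/((87 - 1387) - 10243) = (14705 - 45833/42904)/(-1300 - 10243) = (630857487/42904)/(-11543) = (630857487/42904)*(-1/11543) = -630857487/495240872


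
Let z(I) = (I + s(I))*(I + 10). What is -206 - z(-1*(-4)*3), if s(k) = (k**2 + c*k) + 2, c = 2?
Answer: -4210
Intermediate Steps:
s(k) = 2 + k**2 + 2*k (s(k) = (k**2 + 2*k) + 2 = 2 + k**2 + 2*k)
z(I) = (10 + I)*(2 + I**2 + 3*I) (z(I) = (I + (2 + I**2 + 2*I))*(I + 10) = (2 + I**2 + 3*I)*(10 + I) = (10 + I)*(2 + I**2 + 3*I))
-206 - z(-1*(-4)*3) = -206 - (20 + (-1*(-4)*3)**3 + 13*(-1*(-4)*3)**2 + 32*(-1*(-4)*3)) = -206 - (20 + (4*3)**3 + 13*(4*3)**2 + 32*(4*3)) = -206 - (20 + 12**3 + 13*12**2 + 32*12) = -206 - (20 + 1728 + 13*144 + 384) = -206 - (20 + 1728 + 1872 + 384) = -206 - 1*4004 = -206 - 4004 = -4210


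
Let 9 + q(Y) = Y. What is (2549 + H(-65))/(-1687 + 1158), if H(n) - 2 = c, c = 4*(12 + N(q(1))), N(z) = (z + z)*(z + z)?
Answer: -3623/529 ≈ -6.8488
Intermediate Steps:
q(Y) = -9 + Y
N(z) = 4*z² (N(z) = (2*z)*(2*z) = 4*z²)
c = 1072 (c = 4*(12 + 4*(-9 + 1)²) = 4*(12 + 4*(-8)²) = 4*(12 + 4*64) = 4*(12 + 256) = 4*268 = 1072)
H(n) = 1074 (H(n) = 2 + 1072 = 1074)
(2549 + H(-65))/(-1687 + 1158) = (2549 + 1074)/(-1687 + 1158) = 3623/(-529) = 3623*(-1/529) = -3623/529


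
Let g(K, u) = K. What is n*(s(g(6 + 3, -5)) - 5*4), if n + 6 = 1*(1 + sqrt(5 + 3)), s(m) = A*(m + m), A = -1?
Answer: 190 - 76*sqrt(2) ≈ 82.520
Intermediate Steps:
s(m) = -2*m (s(m) = -(m + m) = -2*m)
n = -5 + 2*sqrt(2) (n = -6 + 1*(1 + sqrt(5 + 3)) = -6 + 1*(1 + sqrt(8)) = -6 + 1*(1 + 2*sqrt(2)) = -6 + (1 + 2*sqrt(2)) = -5 + 2*sqrt(2) ≈ -2.1716)
n*(s(g(6 + 3, -5)) - 5*4) = (-5 + 2*sqrt(2))*(-2*(6 + 3) - 5*4) = (-5 + 2*sqrt(2))*(-2*9 - 20) = (-5 + 2*sqrt(2))*(-18 - 20) = (-5 + 2*sqrt(2))*(-38) = 190 - 76*sqrt(2)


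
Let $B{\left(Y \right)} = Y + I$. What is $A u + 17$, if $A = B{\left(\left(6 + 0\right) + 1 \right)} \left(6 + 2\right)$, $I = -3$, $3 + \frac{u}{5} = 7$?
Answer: $657$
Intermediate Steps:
$u = 20$ ($u = -15 + 5 \cdot 7 = -15 + 35 = 20$)
$B{\left(Y \right)} = -3 + Y$ ($B{\left(Y \right)} = Y - 3 = -3 + Y$)
$A = 32$ ($A = \left(-3 + \left(\left(6 + 0\right) + 1\right)\right) \left(6 + 2\right) = \left(-3 + \left(6 + 1\right)\right) 8 = \left(-3 + 7\right) 8 = 4 \cdot 8 = 32$)
$A u + 17 = 32 \cdot 20 + 17 = 640 + 17 = 657$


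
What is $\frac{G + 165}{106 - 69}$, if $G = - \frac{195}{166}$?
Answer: $\frac{735}{166} \approx 4.4277$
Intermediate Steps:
$G = - \frac{195}{166}$ ($G = \left(-195\right) \frac{1}{166} = - \frac{195}{166} \approx -1.1747$)
$\frac{G + 165}{106 - 69} = \frac{- \frac{195}{166} + 165}{106 - 69} = \frac{27195}{166 \cdot 37} = \frac{27195}{166} \cdot \frac{1}{37} = \frac{735}{166}$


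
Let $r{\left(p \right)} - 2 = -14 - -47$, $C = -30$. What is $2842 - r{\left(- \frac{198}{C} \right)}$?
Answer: $2807$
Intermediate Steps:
$r{\left(p \right)} = 35$ ($r{\left(p \right)} = 2 - -33 = 2 + \left(-14 + 47\right) = 2 + 33 = 35$)
$2842 - r{\left(- \frac{198}{C} \right)} = 2842 - 35 = 2807$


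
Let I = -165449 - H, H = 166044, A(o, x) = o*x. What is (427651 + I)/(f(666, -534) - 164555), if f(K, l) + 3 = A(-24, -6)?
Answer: -48079/82207 ≈ -0.58485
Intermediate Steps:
f(K, l) = 141 (f(K, l) = -3 - 24*(-6) = -3 + 144 = 141)
I = -331493 (I = -165449 - 1*166044 = -165449 - 166044 = -331493)
(427651 + I)/(f(666, -534) - 164555) = (427651 - 331493)/(141 - 164555) = 96158/(-164414) = 96158*(-1/164414) = -48079/82207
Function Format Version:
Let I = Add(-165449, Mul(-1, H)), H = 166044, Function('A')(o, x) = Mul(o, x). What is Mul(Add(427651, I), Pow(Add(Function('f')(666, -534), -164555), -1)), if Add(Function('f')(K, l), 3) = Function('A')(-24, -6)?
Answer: Rational(-48079, 82207) ≈ -0.58485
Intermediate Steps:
Function('f')(K, l) = 141 (Function('f')(K, l) = Add(-3, Mul(-24, -6)) = Add(-3, 144) = 141)
I = -331493 (I = Add(-165449, Mul(-1, 166044)) = Add(-165449, -166044) = -331493)
Mul(Add(427651, I), Pow(Add(Function('f')(666, -534), -164555), -1)) = Mul(Add(427651, -331493), Pow(Add(141, -164555), -1)) = Mul(96158, Pow(-164414, -1)) = Mul(96158, Rational(-1, 164414)) = Rational(-48079, 82207)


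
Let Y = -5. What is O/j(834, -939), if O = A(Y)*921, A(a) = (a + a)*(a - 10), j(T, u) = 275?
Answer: 5526/11 ≈ 502.36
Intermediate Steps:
A(a) = 2*a*(-10 + a) (A(a) = (2*a)*(-10 + a) = 2*a*(-10 + a))
O = 138150 (O = (2*(-5)*(-10 - 5))*921 = (2*(-5)*(-15))*921 = 150*921 = 138150)
O/j(834, -939) = 138150/275 = 138150*(1/275) = 5526/11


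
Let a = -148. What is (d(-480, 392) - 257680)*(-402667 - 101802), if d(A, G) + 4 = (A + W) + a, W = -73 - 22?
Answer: 130358320883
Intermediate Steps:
W = -95
d(A, G) = -247 + A (d(A, G) = -4 + ((A - 95) - 148) = -4 + ((-95 + A) - 148) = -4 + (-243 + A) = -247 + A)
(d(-480, 392) - 257680)*(-402667 - 101802) = ((-247 - 480) - 257680)*(-402667 - 101802) = (-727 - 257680)*(-504469) = -258407*(-504469) = 130358320883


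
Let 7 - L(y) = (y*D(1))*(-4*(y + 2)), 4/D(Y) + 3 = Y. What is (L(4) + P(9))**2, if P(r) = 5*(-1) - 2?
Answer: 36864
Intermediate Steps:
P(r) = -7 (P(r) = -5 - 2 = -7)
D(Y) = 4/(-3 + Y)
L(y) = 7 + 2*y*(-8 - 4*y) (L(y) = 7 - y*(4/(-3 + 1))*(-4*(y + 2)) = 7 - y*(4/(-2))*(-4*(2 + y)) = 7 - y*(4*(-1/2))*(-8 - 4*y) = 7 - y*(-2)*(-8 - 4*y) = 7 - (-2*y)*(-8 - 4*y) = 7 - (-2)*y*(-8 - 4*y) = 7 + 2*y*(-8 - 4*y))
(L(4) + P(9))**2 = ((7 - 16*4 - 8*4**2) - 7)**2 = ((7 - 64 - 8*16) - 7)**2 = ((7 - 64 - 128) - 7)**2 = (-185 - 7)**2 = (-192)**2 = 36864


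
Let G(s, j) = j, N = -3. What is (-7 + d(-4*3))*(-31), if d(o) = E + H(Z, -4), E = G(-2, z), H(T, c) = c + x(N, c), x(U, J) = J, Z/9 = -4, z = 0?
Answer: 465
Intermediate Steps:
Z = -36 (Z = 9*(-4) = -36)
H(T, c) = 2*c (H(T, c) = c + c = 2*c)
E = 0
d(o) = -8 (d(o) = 0 + 2*(-4) = 0 - 8 = -8)
(-7 + d(-4*3))*(-31) = (-7 - 8)*(-31) = -15*(-31) = 465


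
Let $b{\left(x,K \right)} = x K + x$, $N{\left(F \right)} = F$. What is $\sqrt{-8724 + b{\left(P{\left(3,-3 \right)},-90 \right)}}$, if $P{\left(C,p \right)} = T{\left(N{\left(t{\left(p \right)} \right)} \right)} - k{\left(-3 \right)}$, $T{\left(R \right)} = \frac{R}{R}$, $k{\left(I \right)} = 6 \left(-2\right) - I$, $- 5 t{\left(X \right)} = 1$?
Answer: $i \sqrt{9614} \approx 98.051 i$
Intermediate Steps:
$t{\left(X \right)} = - \frac{1}{5}$ ($t{\left(X \right)} = \left(- \frac{1}{5}\right) 1 = - \frac{1}{5}$)
$k{\left(I \right)} = -12 - I$
$T{\left(R \right)} = 1$
$P{\left(C,p \right)} = 10$ ($P{\left(C,p \right)} = 1 - \left(-12 - -3\right) = 1 - \left(-12 + 3\right) = 1 - -9 = 1 + 9 = 10$)
$b{\left(x,K \right)} = x + K x$ ($b{\left(x,K \right)} = K x + x = x + K x$)
$\sqrt{-8724 + b{\left(P{\left(3,-3 \right)},-90 \right)}} = \sqrt{-8724 + 10 \left(1 - 90\right)} = \sqrt{-8724 + 10 \left(-89\right)} = \sqrt{-8724 - 890} = \sqrt{-9614} = i \sqrt{9614}$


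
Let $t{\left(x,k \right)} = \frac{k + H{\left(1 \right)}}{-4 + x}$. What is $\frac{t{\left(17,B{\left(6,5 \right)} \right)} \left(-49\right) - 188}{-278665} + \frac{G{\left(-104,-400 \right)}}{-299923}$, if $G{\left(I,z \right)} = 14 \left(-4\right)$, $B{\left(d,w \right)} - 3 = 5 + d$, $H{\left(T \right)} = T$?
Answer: $\frac{88947949}{83578042795} \approx 0.0010643$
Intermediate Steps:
$B{\left(d,w \right)} = 8 + d$ ($B{\left(d,w \right)} = 3 + \left(5 + d\right) = 8 + d$)
$t{\left(x,k \right)} = \frac{1 + k}{-4 + x}$ ($t{\left(x,k \right)} = \frac{k + 1}{-4 + x} = \frac{1 + k}{-4 + x}$)
$G{\left(I,z \right)} = -56$
$\frac{t{\left(17,B{\left(6,5 \right)} \right)} \left(-49\right) - 188}{-278665} + \frac{G{\left(-104,-400 \right)}}{-299923} = \frac{\frac{1 + \left(8 + 6\right)}{-4 + 17} \left(-49\right) - 188}{-278665} - \frac{56}{-299923} = \left(\frac{1 + 14}{13} \left(-49\right) - 188\right) \left(- \frac{1}{278665}\right) - - \frac{56}{299923} = \left(\frac{1}{13} \cdot 15 \left(-49\right) - 188\right) \left(- \frac{1}{278665}\right) + \frac{56}{299923} = \left(\frac{15}{13} \left(-49\right) - 188\right) \left(- \frac{1}{278665}\right) + \frac{56}{299923} = \left(- \frac{735}{13} - 188\right) \left(- \frac{1}{278665}\right) + \frac{56}{299923} = \left(- \frac{3179}{13}\right) \left(- \frac{1}{278665}\right) + \frac{56}{299923} = \frac{3179}{3622645} + \frac{56}{299923} = \frac{88947949}{83578042795}$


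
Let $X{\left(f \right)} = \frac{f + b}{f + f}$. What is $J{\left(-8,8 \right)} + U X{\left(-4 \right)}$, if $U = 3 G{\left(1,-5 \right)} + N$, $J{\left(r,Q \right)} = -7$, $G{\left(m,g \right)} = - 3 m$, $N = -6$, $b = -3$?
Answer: $- \frac{161}{8} \approx -20.125$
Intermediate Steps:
$X{\left(f \right)} = \frac{-3 + f}{2 f}$ ($X{\left(f \right)} = \frac{f - 3}{f + f} = \frac{-3 + f}{2 f}$)
$U = -15$ ($U = 3 \left(\left(-3\right) 1\right) - 6 = 3 \left(-3\right) - 6 = -9 - 6 = -15$)
$J{\left(-8,8 \right)} + U X{\left(-4 \right)} = -7 - 15 \frac{-3 - 4}{2 \left(-4\right)} = -7 - 15 \cdot \frac{1}{2} \left(- \frac{1}{4}\right) \left(-7\right) = -7 - \frac{105}{8} = - \frac{161}{8}$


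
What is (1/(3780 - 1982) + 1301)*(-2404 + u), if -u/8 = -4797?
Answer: 42072833214/899 ≈ 4.6800e+7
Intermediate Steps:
u = 38376 (u = -8*(-4797) = 38376)
(1/(3780 - 1982) + 1301)*(-2404 + u) = (1/(3780 - 1982) + 1301)*(-2404 + 38376) = (1/1798 + 1301)*35972 = (2339199/1798)*35972 = 42072833214/899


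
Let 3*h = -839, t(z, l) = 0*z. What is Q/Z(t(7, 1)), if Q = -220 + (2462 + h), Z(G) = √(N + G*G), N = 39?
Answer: 5887*√39/117 ≈ 314.22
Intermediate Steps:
t(z, l) = 0
Z(G) = √(39 + G²) (Z(G) = √(39 + G*G) = √(39 + G²))
h = -839/3 (h = (⅓)*(-839) = -839/3 ≈ -279.67)
Q = 5887/3 (Q = -220 + (2462 - 839/3) = -220 + 6547/3 = 5887/3 ≈ 1962.3)
Q/Z(t(7, 1)) = 5887/(3*(√(39 + 0²))) = 5887/(3*(√(39 + 0))) = 5887/(3*(√39)) = 5887*(√39/39)/3 = 5887*√39/117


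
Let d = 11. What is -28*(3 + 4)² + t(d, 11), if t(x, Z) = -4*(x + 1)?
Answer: -1420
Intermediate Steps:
t(x, Z) = -4 - 4*x (t(x, Z) = -4*(1 + x) = -4 - 4*x)
-28*(3 + 4)² + t(d, 11) = -28*(3 + 4)² + (-4 - 4*11) = -28*7² + (-4 - 44) = -28*49 - 48 = -1372 - 48 = -1420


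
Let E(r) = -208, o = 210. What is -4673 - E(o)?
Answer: -4465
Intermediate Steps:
-4673 - E(o) = -4673 - 1*(-208) = -4673 + 208 = -4465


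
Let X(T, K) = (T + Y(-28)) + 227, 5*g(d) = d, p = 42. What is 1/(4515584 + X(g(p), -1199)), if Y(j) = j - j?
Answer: 5/22579097 ≈ 2.2144e-7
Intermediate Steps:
Y(j) = 0
g(d) = d/5
X(T, K) = 227 + T (X(T, K) = (T + 0) + 227 = T + 227 = 227 + T)
1/(4515584 + X(g(p), -1199)) = 1/(4515584 + (227 + (⅕)*42)) = 1/(4515584 + (227 + 42/5)) = 1/(4515584 + 1177/5) = 1/(22579097/5) = 5/22579097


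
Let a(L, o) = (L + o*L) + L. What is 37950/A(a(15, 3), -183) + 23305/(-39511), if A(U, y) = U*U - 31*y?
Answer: 206023760/74399213 ≈ 2.7692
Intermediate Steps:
a(L, o) = 2*L + L*o (a(L, o) = (L + L*o) + L = 2*L + L*o)
A(U, y) = U² - 31*y
37950/A(a(15, 3), -183) + 23305/(-39511) = 37950/((15*(2 + 3))² - 31*(-183)) + 23305/(-39511) = 37950/((15*5)² + 5673) + 23305*(-1/39511) = 37950/(75² + 5673) - 23305/39511 = 37950/(5625 + 5673) - 23305/39511 = 37950/11298 - 23305/39511 = 37950*(1/11298) - 23305/39511 = 6325/1883 - 23305/39511 = 206023760/74399213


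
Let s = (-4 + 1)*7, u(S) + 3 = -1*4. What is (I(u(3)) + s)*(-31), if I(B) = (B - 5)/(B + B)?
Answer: 4371/7 ≈ 624.43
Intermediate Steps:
u(S) = -7 (u(S) = -3 - 1*4 = -3 - 4 = -7)
I(B) = (-5 + B)/(2*B) (I(B) = (-5 + B)/((2*B)) = (-5 + B)*(1/(2*B)) = (-5 + B)/(2*B))
s = -21 (s = -3*7 = -21)
(I(u(3)) + s)*(-31) = ((½)*(-5 - 7)/(-7) - 21)*(-31) = ((½)*(-⅐)*(-12) - 21)*(-31) = (6/7 - 21)*(-31) = -141/7*(-31) = 4371/7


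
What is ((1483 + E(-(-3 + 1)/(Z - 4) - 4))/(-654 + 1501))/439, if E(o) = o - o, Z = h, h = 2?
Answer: 1483/371833 ≈ 0.0039883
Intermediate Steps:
Z = 2
E(o) = 0
((1483 + E(-(-3 + 1)/(Z - 4) - 4))/(-654 + 1501))/439 = ((1483 + 0)/(-654 + 1501))/439 = (1483/847)*(1/439) = 1483/371833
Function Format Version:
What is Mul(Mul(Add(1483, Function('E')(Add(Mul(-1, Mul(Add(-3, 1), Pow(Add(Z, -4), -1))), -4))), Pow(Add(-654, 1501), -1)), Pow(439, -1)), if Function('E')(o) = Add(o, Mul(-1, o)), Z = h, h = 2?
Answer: Rational(1483, 371833) ≈ 0.0039883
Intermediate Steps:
Z = 2
Function('E')(o) = 0
Mul(Mul(Add(1483, Function('E')(Add(Mul(-1, Mul(Add(-3, 1), Pow(Add(Z, -4), -1))), -4))), Pow(Add(-654, 1501), -1)), Pow(439, -1)) = Mul(Mul(Add(1483, 0), Pow(Add(-654, 1501), -1)), Pow(439, -1)) = Mul(Mul(1483, Pow(847, -1)), Rational(1, 439)) = Mul(Mul(1483, Rational(1, 847)), Rational(1, 439)) = Mul(Rational(1483, 847), Rational(1, 439)) = Rational(1483, 371833)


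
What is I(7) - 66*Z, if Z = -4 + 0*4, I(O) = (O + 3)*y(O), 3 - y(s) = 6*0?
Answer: 294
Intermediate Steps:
y(s) = 3 (y(s) = 3 - 6*0 = 3 - 1*0 = 3 + 0 = 3)
I(O) = 9 + 3*O (I(O) = (O + 3)*3 = (3 + O)*3 = 9 + 3*O)
Z = -4 (Z = -4 + 0 = -4)
I(7) - 66*Z = (9 + 3*7) - 66*(-4) = (9 + 21) + 264 = 30 + 264 = 294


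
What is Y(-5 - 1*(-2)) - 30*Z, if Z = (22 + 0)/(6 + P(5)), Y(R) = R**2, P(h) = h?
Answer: -51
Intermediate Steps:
Z = 2 (Z = (22 + 0)/(6 + 5) = 22/11 = 22*(1/11) = 2)
Y(-5 - 1*(-2)) - 30*Z = (-5 - 1*(-2))**2 - 30*2 = (-5 + 2)**2 - 60 = (-3)**2 - 60 = 9 - 60 = -51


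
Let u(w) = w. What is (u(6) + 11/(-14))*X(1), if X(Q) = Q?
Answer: 73/14 ≈ 5.2143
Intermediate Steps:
(u(6) + 11/(-14))*X(1) = (6 + 11/(-14))*1 = (6 + 11*(-1/14))*1 = (6 - 11/14)*1 = (73/14)*1 = 73/14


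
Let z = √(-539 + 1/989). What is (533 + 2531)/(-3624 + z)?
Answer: -1830298784/2164906989 - 1532*I*√58578470/2164906989 ≈ -0.84544 - 0.0054161*I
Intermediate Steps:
z = 3*I*√58578470/989 (z = √(-539 + 1/989) = √(-533070/989) = 3*I*√58578470/989 ≈ 23.216*I)
(533 + 2531)/(-3624 + z) = (533 + 2531)/(-3624 + 3*I*√58578470/989) = 3064/(-3624 + 3*I*√58578470/989)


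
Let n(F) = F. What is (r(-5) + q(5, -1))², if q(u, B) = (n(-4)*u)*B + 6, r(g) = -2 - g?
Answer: 841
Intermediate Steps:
q(u, B) = 6 - 4*B*u (q(u, B) = (-4*u)*B + 6 = -4*B*u + 6 = 6 - 4*B*u)
(r(-5) + q(5, -1))² = ((-2 - 1*(-5)) + (6 - 4*(-1)*5))² = ((-2 + 5) + (6 + 20))² = (3 + 26)² = 29² = 841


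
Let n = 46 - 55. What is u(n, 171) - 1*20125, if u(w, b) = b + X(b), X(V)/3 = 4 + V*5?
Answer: -17377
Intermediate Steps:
X(V) = 12 + 15*V (X(V) = 3*(4 + V*5) = 3*(4 + 5*V) = 12 + 15*V)
n = -9
u(w, b) = 12 + 16*b (u(w, b) = b + (12 + 15*b) = 12 + 16*b)
u(n, 171) - 1*20125 = (12 + 16*171) - 1*20125 = (12 + 2736) - 20125 = 2748 - 20125 = -17377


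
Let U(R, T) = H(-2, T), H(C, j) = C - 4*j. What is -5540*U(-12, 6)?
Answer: 144040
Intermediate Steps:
U(R, T) = -2 - 4*T
-5540*U(-12, 6) = -5540*(-2 - 4*6) = -5540*(-2 - 24) = -5540*(-26) = 144040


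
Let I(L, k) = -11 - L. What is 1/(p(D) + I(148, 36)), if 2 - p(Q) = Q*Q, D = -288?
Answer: -1/83101 ≈ -1.2034e-5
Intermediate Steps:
p(Q) = 2 - Q² (p(Q) = 2 - Q*Q = 2 - Q²)
1/(p(D) + I(148, 36)) = 1/((2 - 1*(-288)²) + (-11 - 1*148)) = 1/((2 - 1*82944) + (-11 - 148)) = 1/((2 - 82944) - 159) = 1/(-82942 - 159) = 1/(-83101) = -1/83101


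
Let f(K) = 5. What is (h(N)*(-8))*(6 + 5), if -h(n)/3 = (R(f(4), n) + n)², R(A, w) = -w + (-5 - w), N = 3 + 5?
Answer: 44616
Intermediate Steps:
N = 8
R(A, w) = -5 - 2*w
h(n) = -3*(-5 - n)² (h(n) = -3*((-5 - 2*n) + n)² = -3*(-5 - n)²)
(h(N)*(-8))*(6 + 5) = (-3*(5 + 8)²*(-8))*(6 + 5) = (-3*13²*(-8))*11 = (-3*169*(-8))*11 = -507*(-8)*11 = 4056*11 = 44616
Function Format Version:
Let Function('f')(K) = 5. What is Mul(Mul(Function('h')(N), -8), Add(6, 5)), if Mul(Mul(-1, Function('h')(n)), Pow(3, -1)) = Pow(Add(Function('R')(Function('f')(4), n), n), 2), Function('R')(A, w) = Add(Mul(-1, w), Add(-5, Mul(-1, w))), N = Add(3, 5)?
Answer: 44616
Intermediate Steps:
N = 8
Function('R')(A, w) = Add(-5, Mul(-2, w))
Function('h')(n) = Mul(-3, Pow(Add(-5, Mul(-1, n)), 2)) (Function('h')(n) = Mul(-3, Pow(Add(Add(-5, Mul(-2, n)), n), 2)) = Mul(-3, Pow(Add(-5, Mul(-1, n)), 2)))
Mul(Mul(Function('h')(N), -8), Add(6, 5)) = Mul(Mul(Mul(-3, Pow(Add(5, 8), 2)), -8), Add(6, 5)) = Mul(Mul(Mul(-3, Pow(13, 2)), -8), 11) = Mul(Mul(Mul(-3, 169), -8), 11) = Mul(Mul(-507, -8), 11) = Mul(4056, 11) = 44616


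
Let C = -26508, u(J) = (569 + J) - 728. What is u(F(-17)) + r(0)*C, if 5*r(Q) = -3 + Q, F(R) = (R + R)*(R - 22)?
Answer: 85359/5 ≈ 17072.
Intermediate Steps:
F(R) = 2*R*(-22 + R) (F(R) = (2*R)*(-22 + R) = 2*R*(-22 + R))
u(J) = -159 + J
r(Q) = -⅗ + Q/5 (r(Q) = (-3 + Q)/5 = -⅗ + Q/5)
u(F(-17)) + r(0)*C = (-159 + 2*(-17)*(-22 - 17)) + (-⅗ + (⅕)*0)*(-26508) = (-159 + 2*(-17)*(-39)) + (-⅗ + 0)*(-26508) = (-159 + 1326) - ⅗*(-26508) = 1167 + 79524/5 = 85359/5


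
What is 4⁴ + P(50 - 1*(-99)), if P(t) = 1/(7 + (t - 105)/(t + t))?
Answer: 272789/1065 ≈ 256.14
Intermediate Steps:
P(t) = 1/(7 + (-105 + t)/(2*t)) (P(t) = 1/(7 + (-105 + t)/((2*t))) = 1/(7 + (-105 + t)*(1/(2*t))) = 1/(7 + (-105 + t)/(2*t)))
4⁴ + P(50 - 1*(-99)) = 4⁴ + 2*(50 - 1*(-99))/(15*(-7 + (50 - 1*(-99)))) = 256 + 2*(50 + 99)/(15*(-7 + (50 + 99))) = 256 + (2/15)*149/(-7 + 149) = 256 + (2/15)*149/142 = 256 + (2/15)*149*(1/142) = 256 + 149/1065 = 272789/1065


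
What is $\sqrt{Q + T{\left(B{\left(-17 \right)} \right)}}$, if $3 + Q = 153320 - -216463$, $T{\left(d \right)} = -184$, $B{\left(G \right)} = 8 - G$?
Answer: $2 \sqrt{92399} \approx 607.94$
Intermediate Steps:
$Q = 369780$ ($Q = -3 + \left(153320 - -216463\right) = -3 + \left(153320 + 216463\right) = -3 + 369783 = 369780$)
$\sqrt{Q + T{\left(B{\left(-17 \right)} \right)}} = \sqrt{369780 - 184} = \sqrt{369596} = 2 \sqrt{92399}$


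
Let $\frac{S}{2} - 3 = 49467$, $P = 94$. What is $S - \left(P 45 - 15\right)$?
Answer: $94725$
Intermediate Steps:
$S = 98940$ ($S = 6 + 2 \cdot 49467 = 6 + 98934 = 98940$)
$S - \left(P 45 - 15\right) = 98940 - \left(94 \cdot 45 - 15\right) = 98940 - \left(4230 - 15\right) = 98940 - 4215 = 94725$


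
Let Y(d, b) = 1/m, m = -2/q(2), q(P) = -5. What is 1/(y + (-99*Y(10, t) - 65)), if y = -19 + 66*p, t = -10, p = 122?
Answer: 2/15441 ≈ 0.00012953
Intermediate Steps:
m = ⅖ (m = -2/(-5) = -2*(-⅕) = ⅖ ≈ 0.40000)
Y(d, b) = 5/2 (Y(d, b) = 1/(⅖) = 5/2)
y = 8033 (y = -19 + 66*122 = -19 + 8052 = 8033)
1/(y + (-99*Y(10, t) - 65)) = 1/(8033 + (-99*5/2 - 65)) = 1/(8033 + (-495/2 - 65)) = 1/(8033 - 625/2) = 1/(15441/2) = 2/15441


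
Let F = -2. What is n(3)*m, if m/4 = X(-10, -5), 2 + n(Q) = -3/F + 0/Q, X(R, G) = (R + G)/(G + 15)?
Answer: 3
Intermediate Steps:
X(R, G) = (G + R)/(15 + G)
n(Q) = -½ (n(Q) = -2 + (-3/(-2) + 0/Q) = -2 + (-3*(-½) + 0) = -2 + (3/2 + 0) = -2 + 3/2 = -½)
m = -6 (m = 4*((-5 - 10)/(15 - 5)) = 4*(-15/10) = 4*((⅒)*(-15)) = 4*(-3/2) = -6)
n(3)*m = -½*(-6) = 3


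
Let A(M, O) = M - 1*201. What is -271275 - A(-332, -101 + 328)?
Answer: -270742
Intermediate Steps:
A(M, O) = -201 + M (A(M, O) = M - 201 = -201 + M)
-271275 - A(-332, -101 + 328) = -271275 - (-201 - 332) = -271275 - 1*(-533) = -271275 + 533 = -270742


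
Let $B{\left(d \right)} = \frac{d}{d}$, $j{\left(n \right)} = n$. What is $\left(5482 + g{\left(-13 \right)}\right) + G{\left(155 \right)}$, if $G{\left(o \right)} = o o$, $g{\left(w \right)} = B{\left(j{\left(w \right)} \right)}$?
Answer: $29508$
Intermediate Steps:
$B{\left(d \right)} = 1$
$g{\left(w \right)} = 1$
$G{\left(o \right)} = o^{2}$
$\left(5482 + g{\left(-13 \right)}\right) + G{\left(155 \right)} = \left(5482 + 1\right) + 155^{2} = 5483 + 24025 = 29508$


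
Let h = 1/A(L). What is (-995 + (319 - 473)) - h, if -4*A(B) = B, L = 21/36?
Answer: -7995/7 ≈ -1142.1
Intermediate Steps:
L = 7/12 (L = 21*(1/36) = 7/12 ≈ 0.58333)
A(B) = -B/4
h = -48/7 (h = 1/(-1/4*7/12) = 1/(-7/48) = -48/7 ≈ -6.8571)
(-995 + (319 - 473)) - h = (-995 + (319 - 473)) - 1*(-48/7) = (-995 - 154) + 48/7 = -1149 + 48/7 = -7995/7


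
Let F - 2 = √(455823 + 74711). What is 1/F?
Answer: -1/265265 + √530534/530530 ≈ 0.0013692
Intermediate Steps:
F = 2 + √530534 (F = 2 + √(455823 + 74711) = 2 + √530534 ≈ 730.38)
1/F = 1/(2 + √530534)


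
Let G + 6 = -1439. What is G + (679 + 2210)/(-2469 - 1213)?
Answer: -5323379/3682 ≈ -1445.8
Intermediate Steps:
G = -1445 (G = -6 - 1439 = -1445)
G + (679 + 2210)/(-2469 - 1213) = -1445 + (679 + 2210)/(-2469 - 1213) = -1445 + 2889/(-3682) = -1445 + 2889*(-1/3682) = -1445 - 2889/3682 = -5323379/3682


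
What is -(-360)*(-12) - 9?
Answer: -4329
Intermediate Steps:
-(-360)*(-12) - 9 = -60*72 - 9 = -4320 - 9 = -4329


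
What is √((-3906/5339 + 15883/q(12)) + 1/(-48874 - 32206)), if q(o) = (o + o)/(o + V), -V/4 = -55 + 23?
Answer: √39063912666991142879370/649329180 ≈ 304.38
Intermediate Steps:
V = 128 (V = -4*(-55 + 23) = -4*(-32) = 128)
q(o) = 2*o/(128 + o) (q(o) = (o + o)/(o + 128) = (2*o)/(128 + o) = 2*o/(128 + o))
√((-3906/5339 + 15883/q(12)) + 1/(-48874 - 32206)) = √((-3906/5339 + 15883/((2*12/(128 + 12)))) + 1/(-48874 - 32206)) = √((-3906*1/5339 + 15883/((2*12/140))) + 1/(-81080)) = √((-3906/5339 + 15883/((2*12*(1/140)))) - 1/81080) = √((-3906/5339 + 15883/(6/35)) - 1/81080) = √((-3906/5339 + 15883*(35/6)) - 1/81080) = √((-3906/5339 + 555905/6) - 1/81080) = √(2967953359/32034 - 1/81080) = √(120320829157843/1298658360) = √39063912666991142879370/649329180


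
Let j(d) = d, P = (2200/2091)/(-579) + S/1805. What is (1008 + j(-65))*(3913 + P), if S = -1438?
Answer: 196634109095369/53299845 ≈ 3.6892e+6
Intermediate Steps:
P = -1744941782/2185293645 (P = (2200/2091)/(-579) - 1438/1805 = (2200*(1/2091))*(-1/579) - 1438*1/1805 = (2200/2091)*(-1/579) - 1438/1805 = -2200/1210689 - 1438/1805 = -1744941782/2185293645 ≈ -0.79849)
(1008 + j(-65))*(3913 + P) = (1008 - 65)*(3913 - 1744941782/2185293645) = 943*(8549309091103/2185293645) = 196634109095369/53299845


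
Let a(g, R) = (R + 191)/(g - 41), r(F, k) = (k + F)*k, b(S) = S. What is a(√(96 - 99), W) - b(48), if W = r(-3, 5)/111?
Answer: -9842003/186924 - 21211*I*√3/186924 ≈ -52.652 - 0.19654*I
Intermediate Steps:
r(F, k) = k*(F + k) (r(F, k) = (F + k)*k = k*(F + k))
W = 10/111 (W = (5*(-3 + 5))/111 = (5*2)*(1/111) = 10*(1/111) = 10/111 ≈ 0.090090)
a(g, R) = (191 + R)/(-41 + g)
a(√(96 - 99), W) - b(48) = (191 + 10/111)/(-41 + √(96 - 99)) - 1*48 = (21211/111)/(-41 + √(-3)) - 48 = (21211/111)/(-41 + I*√3) - 48 = 21211/(111*(-41 + I*√3)) - 48 = -48 + 21211/(111*(-41 + I*√3))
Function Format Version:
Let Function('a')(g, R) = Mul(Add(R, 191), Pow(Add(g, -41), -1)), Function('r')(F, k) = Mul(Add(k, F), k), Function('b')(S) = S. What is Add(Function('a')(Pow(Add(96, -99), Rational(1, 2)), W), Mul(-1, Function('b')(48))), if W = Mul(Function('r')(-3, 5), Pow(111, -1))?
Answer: Add(Rational(-9842003, 186924), Mul(Rational(-21211, 186924), I, Pow(3, Rational(1, 2)))) ≈ Add(-52.652, Mul(-0.19654, I))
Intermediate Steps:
Function('r')(F, k) = Mul(k, Add(F, k)) (Function('r')(F, k) = Mul(Add(F, k), k) = Mul(k, Add(F, k)))
W = Rational(10, 111) (W = Mul(Mul(5, Add(-3, 5)), Pow(111, -1)) = Mul(Mul(5, 2), Rational(1, 111)) = Mul(10, Rational(1, 111)) = Rational(10, 111) ≈ 0.090090)
Function('a')(g, R) = Mul(Pow(Add(-41, g), -1), Add(191, R)) (Function('a')(g, R) = Mul(Add(191, R), Pow(Add(-41, g), -1)) = Mul(Pow(Add(-41, g), -1), Add(191, R)))
Add(Function('a')(Pow(Add(96, -99), Rational(1, 2)), W), Mul(-1, Function('b')(48))) = Add(Mul(Pow(Add(-41, Pow(Add(96, -99), Rational(1, 2))), -1), Add(191, Rational(10, 111))), Mul(-1, 48)) = Add(Mul(Pow(Add(-41, Pow(-3, Rational(1, 2))), -1), Rational(21211, 111)), -48) = Add(Mul(Pow(Add(-41, Mul(I, Pow(3, Rational(1, 2)))), -1), Rational(21211, 111)), -48) = Add(Mul(Rational(21211, 111), Pow(Add(-41, Mul(I, Pow(3, Rational(1, 2)))), -1)), -48) = Add(-48, Mul(Rational(21211, 111), Pow(Add(-41, Mul(I, Pow(3, Rational(1, 2)))), -1)))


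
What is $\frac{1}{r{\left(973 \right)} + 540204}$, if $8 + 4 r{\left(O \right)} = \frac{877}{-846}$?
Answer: $\frac{3384}{1828042691} \approx 1.8512 \cdot 10^{-6}$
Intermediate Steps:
$r{\left(O \right)} = - \frac{7645}{3384}$ ($r{\left(O \right)} = -2 + \frac{877 \frac{1}{-846}}{4} = -2 + \frac{877 \left(- \frac{1}{846}\right)}{4} = -2 + \frac{1}{4} \left(- \frac{877}{846}\right) = -2 - \frac{877}{3384} = - \frac{7645}{3384}$)
$\frac{1}{r{\left(973 \right)} + 540204} = \frac{1}{- \frac{7645}{3384} + 540204} = \frac{1}{\frac{1828042691}{3384}} = \frac{3384}{1828042691}$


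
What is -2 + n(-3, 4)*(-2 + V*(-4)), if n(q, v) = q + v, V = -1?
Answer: 0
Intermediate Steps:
-2 + n(-3, 4)*(-2 + V*(-4)) = -2 + (-3 + 4)*(-2 - 1*(-4)) = -2 + 1*(-2 + 4) = -2 + 1*2 = -2 + 2 = 0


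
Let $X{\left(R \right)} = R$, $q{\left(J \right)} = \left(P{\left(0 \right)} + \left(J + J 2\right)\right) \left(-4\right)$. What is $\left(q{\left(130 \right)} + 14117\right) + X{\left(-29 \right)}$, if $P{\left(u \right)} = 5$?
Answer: $12508$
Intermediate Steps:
$q{\left(J \right)} = -20 - 12 J$ ($q{\left(J \right)} = \left(5 + \left(J + J 2\right)\right) \left(-4\right) = \left(5 + \left(J + 2 J\right)\right) \left(-4\right) = \left(5 + 3 J\right) \left(-4\right) = -20 - 12 J$)
$\left(q{\left(130 \right)} + 14117\right) + X{\left(-29 \right)} = \left(\left(-20 - 1560\right) + 14117\right) - 29 = \left(-1580 + 14117\right) - 29 = 12537 - 29 = 12508$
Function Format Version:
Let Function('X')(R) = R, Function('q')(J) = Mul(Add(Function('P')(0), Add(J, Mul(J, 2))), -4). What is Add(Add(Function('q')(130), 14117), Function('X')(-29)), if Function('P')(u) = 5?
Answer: 12508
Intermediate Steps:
Function('q')(J) = Add(-20, Mul(-12, J)) (Function('q')(J) = Mul(Add(5, Add(J, Mul(J, 2))), -4) = Mul(Add(5, Add(J, Mul(2, J))), -4) = Mul(Add(5, Mul(3, J)), -4) = Add(-20, Mul(-12, J)))
Add(Add(Function('q')(130), 14117), Function('X')(-29)) = Add(Add(Add(-20, Mul(-12, 130)), 14117), -29) = Add(Add(Add(-20, -1560), 14117), -29) = Add(Add(-1580, 14117), -29) = Add(12537, -29) = 12508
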